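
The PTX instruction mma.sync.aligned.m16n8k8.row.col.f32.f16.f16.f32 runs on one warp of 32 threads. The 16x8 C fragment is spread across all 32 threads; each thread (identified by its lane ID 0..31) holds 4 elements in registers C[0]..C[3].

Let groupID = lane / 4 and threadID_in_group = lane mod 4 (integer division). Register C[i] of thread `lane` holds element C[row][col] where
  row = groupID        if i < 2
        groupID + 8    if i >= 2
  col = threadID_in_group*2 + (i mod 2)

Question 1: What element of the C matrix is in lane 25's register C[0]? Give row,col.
L=25→G=25>>2=6, T=25&3=1
[0]→row 6+0=6  col 1·2+0=2

6,2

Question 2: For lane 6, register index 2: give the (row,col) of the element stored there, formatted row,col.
9,4

lane 6=>6/4=1, 6 mod 4=2
i=2  r:1+8=>9  c:2·2+0=>4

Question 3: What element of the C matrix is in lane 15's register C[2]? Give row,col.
11,6

lane 15→15/4=3, 15 mod 4=3
i=2  r:3+8→11  c:2·3+0→6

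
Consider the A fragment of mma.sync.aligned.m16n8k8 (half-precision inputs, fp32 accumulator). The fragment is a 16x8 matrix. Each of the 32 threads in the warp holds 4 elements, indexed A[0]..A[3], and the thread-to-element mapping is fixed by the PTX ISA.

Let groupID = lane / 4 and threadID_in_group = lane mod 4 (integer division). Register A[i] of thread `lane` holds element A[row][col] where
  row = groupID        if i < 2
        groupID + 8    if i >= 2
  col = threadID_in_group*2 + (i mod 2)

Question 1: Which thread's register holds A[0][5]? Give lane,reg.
r=0⇒gr=0,Rb=0  c=5⇒th=2,odd=1
L=0*4+2=2  i=0*2+1=1

2,1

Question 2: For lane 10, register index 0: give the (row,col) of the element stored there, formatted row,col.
2,4

lane 10: gid=2 (10/4), tid=2 (10%4)
i=0: r=2+0=2, c=2*2+0=4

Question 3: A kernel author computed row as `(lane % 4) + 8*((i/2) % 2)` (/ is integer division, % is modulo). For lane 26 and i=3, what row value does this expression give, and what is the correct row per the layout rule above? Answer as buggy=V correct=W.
`(lane % 4) + 8*((i/2) % 2)`[26,3]->10
lane 26: gid=6 (26/4), tid=2 (26%4)
i=3: r=6+8=14, c=2*2+1=5
row: 10 vs 14

buggy=10 correct=14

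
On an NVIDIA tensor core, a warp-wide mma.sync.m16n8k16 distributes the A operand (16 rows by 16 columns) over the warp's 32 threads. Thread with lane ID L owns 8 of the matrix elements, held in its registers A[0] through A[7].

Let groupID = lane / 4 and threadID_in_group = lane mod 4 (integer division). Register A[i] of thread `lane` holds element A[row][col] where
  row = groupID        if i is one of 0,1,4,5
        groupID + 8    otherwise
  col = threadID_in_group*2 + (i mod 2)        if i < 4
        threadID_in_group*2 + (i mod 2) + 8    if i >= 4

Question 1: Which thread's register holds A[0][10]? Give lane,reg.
1,4

r=0→G=0,rhi=0  c=10→chi=1,T=1,p=0
L=0*4+1=1  i=1*4+0*2+0=4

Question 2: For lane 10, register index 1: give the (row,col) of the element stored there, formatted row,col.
L=10=>grp=10>>2=2, tig=10&3=2
[1]=>row 2+0=2  col 2·2+1+0=5

2,5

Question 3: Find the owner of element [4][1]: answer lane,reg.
r=4->g=4,rb=0  c=1->cb=0,t=0,b0=1
L=4*4+0=16  i=0*4+0*2+1=1

16,1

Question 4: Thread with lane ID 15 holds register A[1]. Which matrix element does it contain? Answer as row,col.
L=15=>grp=15>>2=3, tig=15&3=3
[1]=>row 3+0=3  col 3·2+1+0=7

3,7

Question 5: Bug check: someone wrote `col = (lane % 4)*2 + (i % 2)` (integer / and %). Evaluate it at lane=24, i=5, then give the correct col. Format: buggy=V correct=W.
`(lane % 4)*2 + (i % 2)`[24,5]->1
lane 24: g=6 (24/4), t=0 (24%4)
i=5: r=6+0=6, c=0*2+1+8=9
col: 1 vs 9

buggy=1 correct=9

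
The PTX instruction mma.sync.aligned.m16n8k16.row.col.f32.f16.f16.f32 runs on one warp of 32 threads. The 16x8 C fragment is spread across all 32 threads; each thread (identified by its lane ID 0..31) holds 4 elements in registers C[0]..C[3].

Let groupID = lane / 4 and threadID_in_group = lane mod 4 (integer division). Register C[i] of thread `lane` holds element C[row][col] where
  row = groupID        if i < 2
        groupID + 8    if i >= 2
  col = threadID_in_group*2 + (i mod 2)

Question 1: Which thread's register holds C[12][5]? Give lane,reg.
r=12->g=4,rb=1  c=5->t=2,b0=1
L=4*4+2=18  i=1*2+1=3

18,3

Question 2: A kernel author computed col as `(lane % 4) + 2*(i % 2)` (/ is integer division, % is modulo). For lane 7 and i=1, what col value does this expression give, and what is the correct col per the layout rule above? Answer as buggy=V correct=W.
buggy=5 correct=7

`(lane % 4) + 2*(i % 2)`[7,1]⇒5
7: gr=1,th=3
[1] (1+0,3*2+1) = (1,7)
col: 5 vs 7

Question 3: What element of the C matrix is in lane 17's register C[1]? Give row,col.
4,3

L=17->g=17>>2=4, t=17&3=1
[1]->row 4+0=4  col 1·2+1=3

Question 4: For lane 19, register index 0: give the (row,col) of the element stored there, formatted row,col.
L=19->gid=19>>2=4, tid=19&3=3
[0]->row 4+0=4  col 3·2+0=6

4,6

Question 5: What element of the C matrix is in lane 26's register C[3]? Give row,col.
14,5

26: gid=6,tid=2
[3] (6+8,2*2+1) = (14,5)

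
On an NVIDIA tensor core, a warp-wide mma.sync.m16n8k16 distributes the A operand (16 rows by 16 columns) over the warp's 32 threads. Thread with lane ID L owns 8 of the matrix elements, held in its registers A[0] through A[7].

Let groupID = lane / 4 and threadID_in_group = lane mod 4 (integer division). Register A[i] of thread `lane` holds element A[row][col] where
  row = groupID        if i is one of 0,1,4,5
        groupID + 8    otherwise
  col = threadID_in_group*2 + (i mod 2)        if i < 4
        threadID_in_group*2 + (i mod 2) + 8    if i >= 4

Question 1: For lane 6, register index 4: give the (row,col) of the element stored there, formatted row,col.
1,12

lane 6: gid=1 (6/4), tid=2 (6%4)
i=4: r=1+0=1, c=2*2+0+8=12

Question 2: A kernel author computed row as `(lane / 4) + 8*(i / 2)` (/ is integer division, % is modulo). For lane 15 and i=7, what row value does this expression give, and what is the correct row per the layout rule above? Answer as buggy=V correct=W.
`(lane / 4) + 8*(i / 2)`[15,7]->27
15: gid=3,tid=3
[7] (3+8,3*2+1+8) = (11,15)
row: 27 vs 11

buggy=27 correct=11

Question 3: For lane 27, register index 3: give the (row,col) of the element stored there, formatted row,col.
L=27→G=27>>2=6, T=27&3=3
[3]→row 6+8=14  col 3·2+1+0=7

14,7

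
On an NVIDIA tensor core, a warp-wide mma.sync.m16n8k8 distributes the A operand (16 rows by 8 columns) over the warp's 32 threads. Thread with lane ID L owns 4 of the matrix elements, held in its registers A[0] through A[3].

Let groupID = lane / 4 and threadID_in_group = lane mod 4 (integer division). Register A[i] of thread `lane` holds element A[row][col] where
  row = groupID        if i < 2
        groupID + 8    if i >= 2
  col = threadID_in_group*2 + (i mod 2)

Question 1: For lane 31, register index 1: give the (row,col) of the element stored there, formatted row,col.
7,7

lane 31=>31/4=7, 31 mod 4=3
i=1  r:7+0=>7  c:2·3+1=>7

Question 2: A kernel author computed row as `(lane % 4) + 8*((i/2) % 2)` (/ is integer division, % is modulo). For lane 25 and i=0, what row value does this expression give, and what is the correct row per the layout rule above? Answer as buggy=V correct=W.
buggy=1 correct=6

`(lane % 4) + 8*((i/2) % 2)`[25,0]⇒1
L=25⇒gr=25>>2=6, th=25&3=1
[0]⇒row 6+0=6  col 1·2+0=2
row: 1 vs 6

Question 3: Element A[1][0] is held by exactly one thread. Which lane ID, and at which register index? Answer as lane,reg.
r:1=>grp=1,rB=0  c:0=>tig=0,lo=0
L=1*4+0=4  i=0*2+0=0

4,0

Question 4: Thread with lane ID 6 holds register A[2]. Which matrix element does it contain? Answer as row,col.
lane 6->6/4=1, 6 mod 4=2
i=2  r:1+8->9  c:2·2+0->4

9,4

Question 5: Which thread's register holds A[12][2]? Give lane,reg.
r=12->g=4,rb=1  c=2->t=1,b0=0
L=4*4+1=17  i=1*2+0=2

17,2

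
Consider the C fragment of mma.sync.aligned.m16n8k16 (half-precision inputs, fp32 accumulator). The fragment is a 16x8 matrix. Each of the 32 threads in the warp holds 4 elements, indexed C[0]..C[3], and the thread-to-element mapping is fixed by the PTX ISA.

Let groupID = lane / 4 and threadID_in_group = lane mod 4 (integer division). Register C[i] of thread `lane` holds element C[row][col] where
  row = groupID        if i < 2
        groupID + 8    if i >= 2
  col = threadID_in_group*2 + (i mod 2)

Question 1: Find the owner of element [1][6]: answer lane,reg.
7,0

r=1⇒gr=1,Rb=0  c=6⇒th=3,odd=0
L=1*4+3=7  i=0*2+0=0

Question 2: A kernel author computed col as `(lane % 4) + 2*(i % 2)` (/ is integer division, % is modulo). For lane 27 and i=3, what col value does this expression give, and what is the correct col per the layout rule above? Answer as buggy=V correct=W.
buggy=5 correct=7

`(lane % 4) + 2*(i % 2)`[27,3]=>5
L=27=>grp=27>>2=6, tig=27&3=3
[3]=>row 6+8=14  col 3·2+1=7
col: 5 vs 7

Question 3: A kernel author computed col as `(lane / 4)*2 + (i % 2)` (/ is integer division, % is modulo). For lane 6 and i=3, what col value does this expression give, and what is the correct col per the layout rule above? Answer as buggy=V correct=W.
`(lane / 4)*2 + (i % 2)`[6,3]=>3
lane 6: grp=1 (6/4), tig=2 (6%4)
i=3: r=1+8=9, c=2*2+1=5
col: 3 vs 5

buggy=3 correct=5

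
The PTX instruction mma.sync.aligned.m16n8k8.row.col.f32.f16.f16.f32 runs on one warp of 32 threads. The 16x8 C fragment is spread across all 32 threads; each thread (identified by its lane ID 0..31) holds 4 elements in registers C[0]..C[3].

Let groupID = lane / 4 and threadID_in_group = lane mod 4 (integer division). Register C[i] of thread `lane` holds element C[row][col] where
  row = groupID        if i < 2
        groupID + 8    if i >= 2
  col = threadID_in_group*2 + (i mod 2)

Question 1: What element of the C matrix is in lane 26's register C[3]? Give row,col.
L=26→G=26>>2=6, T=26&3=2
[3]→row 6+8=14  col 2·2+1=5

14,5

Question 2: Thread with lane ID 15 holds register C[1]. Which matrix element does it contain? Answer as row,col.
15: g=3,t=3
[1] (3+0,3*2+1) = (3,7)

3,7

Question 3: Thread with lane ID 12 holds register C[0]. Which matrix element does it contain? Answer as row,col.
L=12→G=12>>2=3, T=12&3=0
[0]→row 3+0=3  col 0·2+0=0

3,0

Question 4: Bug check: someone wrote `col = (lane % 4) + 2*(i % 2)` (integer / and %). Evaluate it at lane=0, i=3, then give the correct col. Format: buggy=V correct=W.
buggy=2 correct=1

`(lane % 4) + 2*(i % 2)`[0,3]→2
lane 0: G=0 (0/4), T=0 (0%4)
i=3: r=0+8=8, c=0*2+1=1
col: 2 vs 1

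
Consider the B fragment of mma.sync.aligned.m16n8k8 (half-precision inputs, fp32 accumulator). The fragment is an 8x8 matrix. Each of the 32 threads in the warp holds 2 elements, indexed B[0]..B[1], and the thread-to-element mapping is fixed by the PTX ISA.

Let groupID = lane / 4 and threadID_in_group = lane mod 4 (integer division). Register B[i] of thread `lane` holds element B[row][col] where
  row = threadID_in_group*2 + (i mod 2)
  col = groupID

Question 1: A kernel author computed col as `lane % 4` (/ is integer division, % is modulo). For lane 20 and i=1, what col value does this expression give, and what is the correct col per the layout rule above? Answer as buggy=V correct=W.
buggy=0 correct=5

`lane % 4`[20,1]⇒0
lane 20: gr=5 (20/4), th=0 (20%4)
i=1: r=0*2+1=1, c=gr=5
col: 0 vs 5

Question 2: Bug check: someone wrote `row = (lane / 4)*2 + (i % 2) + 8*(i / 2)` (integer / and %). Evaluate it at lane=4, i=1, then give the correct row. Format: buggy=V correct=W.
buggy=3 correct=1

`(lane / 4)*2 + (i % 2) + 8*(i / 2)`[4,1]=>3
lane 4=>4/4=1, 4 mod 4=0
i=1  r:2·0+1=>1  c:1
row: 3 vs 1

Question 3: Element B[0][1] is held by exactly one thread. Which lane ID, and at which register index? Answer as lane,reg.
c:1=>grp=1  r:0=>tig=0,lo=0
L=1*4+0=4  i=0=0

4,0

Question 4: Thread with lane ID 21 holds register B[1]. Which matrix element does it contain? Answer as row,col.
3,5

lane 21->21/4=5, 21 mod 4=1
i=1  r:2·1+1->3  c:5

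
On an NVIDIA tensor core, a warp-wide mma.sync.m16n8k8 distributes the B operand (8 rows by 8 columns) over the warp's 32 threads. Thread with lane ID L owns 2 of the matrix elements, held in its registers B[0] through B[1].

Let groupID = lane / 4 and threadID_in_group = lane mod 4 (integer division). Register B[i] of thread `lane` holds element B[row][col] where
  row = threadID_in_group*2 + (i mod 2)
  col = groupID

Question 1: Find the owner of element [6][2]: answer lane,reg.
c=2⇒gr=2  r=6⇒th=3,odd=0
L=2*4+3=11  i=0=0

11,0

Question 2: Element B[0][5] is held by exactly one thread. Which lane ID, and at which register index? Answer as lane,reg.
c:5=>grp=5  r:0=>tig=0,lo=0
L=5*4+0=20  i=0=0

20,0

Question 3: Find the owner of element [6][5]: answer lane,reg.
c:5=>grp=5  r:6=>tig=3,lo=0
L=5*4+3=23  i=0=0

23,0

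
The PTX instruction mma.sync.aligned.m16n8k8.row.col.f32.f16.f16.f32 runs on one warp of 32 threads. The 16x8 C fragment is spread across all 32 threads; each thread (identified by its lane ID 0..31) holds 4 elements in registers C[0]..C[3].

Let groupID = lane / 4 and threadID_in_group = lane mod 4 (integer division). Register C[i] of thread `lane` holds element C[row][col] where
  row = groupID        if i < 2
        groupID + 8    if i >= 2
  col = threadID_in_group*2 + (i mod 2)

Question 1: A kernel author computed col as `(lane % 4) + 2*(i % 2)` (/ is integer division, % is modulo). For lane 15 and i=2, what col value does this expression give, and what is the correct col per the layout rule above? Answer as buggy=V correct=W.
`(lane % 4) + 2*(i % 2)`[15,2]=>3
15: grp=3,tig=3
[2] (3+8,3*2+0) = (11,6)
col: 3 vs 6

buggy=3 correct=6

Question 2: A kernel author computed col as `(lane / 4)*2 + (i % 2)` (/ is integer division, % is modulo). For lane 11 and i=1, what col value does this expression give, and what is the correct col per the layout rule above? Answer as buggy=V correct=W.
buggy=5 correct=7

`(lane / 4)*2 + (i % 2)`[11,1]->5
lane 11->11/4=2, 11 mod 4=3
i=1  r:2+0->2  c:2·3+1->7
col: 5 vs 7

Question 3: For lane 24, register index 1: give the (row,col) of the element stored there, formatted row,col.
6,1

24: gid=6,tid=0
[1] (6+0,0*2+1) = (6,1)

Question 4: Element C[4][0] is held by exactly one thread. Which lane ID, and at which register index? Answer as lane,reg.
r: 4->gid=4,r8=0  c: 0->tid=0,i&1=0
L=4*4+0=16  i=0*2+0=0

16,0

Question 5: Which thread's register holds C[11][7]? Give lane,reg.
15,3

r: 11->gid=3,r8=1  c: 7->tid=3,i&1=1
L=3*4+3=15  i=1*2+1=3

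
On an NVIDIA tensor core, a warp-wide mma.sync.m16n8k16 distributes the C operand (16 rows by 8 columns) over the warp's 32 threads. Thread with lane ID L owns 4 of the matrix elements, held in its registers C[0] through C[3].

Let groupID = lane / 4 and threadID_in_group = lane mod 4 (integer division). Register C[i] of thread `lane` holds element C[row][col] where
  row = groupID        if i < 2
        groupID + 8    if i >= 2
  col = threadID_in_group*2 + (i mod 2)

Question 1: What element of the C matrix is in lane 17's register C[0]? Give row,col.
4,2

lane 17: grp=4 (17/4), tig=1 (17%4)
i=0: r=4+0=4, c=1*2+0=2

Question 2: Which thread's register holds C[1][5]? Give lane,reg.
6,1

r:1=>grp=1,rB=0  c:5=>tig=2,lo=1
L=1*4+2=6  i=0*2+1=1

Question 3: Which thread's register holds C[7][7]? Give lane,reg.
31,1

r=7->g=7,rb=0  c=7->t=3,b0=1
L=7*4+3=31  i=0*2+1=1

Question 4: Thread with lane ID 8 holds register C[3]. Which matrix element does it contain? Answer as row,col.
10,1

L=8→G=8>>2=2, T=8&3=0
[3]→row 2+8=10  col 0·2+1=1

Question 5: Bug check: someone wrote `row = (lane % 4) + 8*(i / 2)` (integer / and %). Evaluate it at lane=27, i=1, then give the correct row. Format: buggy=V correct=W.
`(lane % 4) + 8*(i / 2)`[27,1]->3
L=27->g=27>>2=6, t=27&3=3
[1]->row 6+0=6  col 3·2+1=7
row: 3 vs 6

buggy=3 correct=6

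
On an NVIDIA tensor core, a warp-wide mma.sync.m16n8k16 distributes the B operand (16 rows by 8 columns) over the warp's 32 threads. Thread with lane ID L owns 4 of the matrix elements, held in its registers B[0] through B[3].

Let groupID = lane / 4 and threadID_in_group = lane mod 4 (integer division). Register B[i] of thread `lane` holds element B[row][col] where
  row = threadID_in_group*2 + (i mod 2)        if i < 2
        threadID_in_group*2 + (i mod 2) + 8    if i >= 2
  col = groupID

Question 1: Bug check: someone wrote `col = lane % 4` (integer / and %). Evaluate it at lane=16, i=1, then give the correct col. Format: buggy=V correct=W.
`lane % 4`[16,1]→0
L=16→G=16>>2=4, T=16&3=0
[1]→row 0·2+1+0=1  col G=4
col: 0 vs 4

buggy=0 correct=4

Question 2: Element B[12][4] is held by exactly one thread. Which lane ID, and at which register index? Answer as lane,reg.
18,2

c: 4->gid=4  r: 12->r8=1,tid=2,i&1=0
L=4*4+2=18  i=1*2+0=2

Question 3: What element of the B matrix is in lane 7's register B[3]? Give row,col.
15,1

L=7→G=7>>2=1, T=7&3=3
[3]→row 3·2+1+8=15  col G=1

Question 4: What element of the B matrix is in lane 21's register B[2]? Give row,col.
10,5

lane 21→21/4=5, 21 mod 4=1
i=2  r:2·1+0+8→10  c:5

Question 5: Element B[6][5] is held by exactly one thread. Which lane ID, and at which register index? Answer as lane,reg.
23,0

c: 5->gid=5  r: 6->r8=0,tid=3,i&1=0
L=5*4+3=23  i=0*2+0=0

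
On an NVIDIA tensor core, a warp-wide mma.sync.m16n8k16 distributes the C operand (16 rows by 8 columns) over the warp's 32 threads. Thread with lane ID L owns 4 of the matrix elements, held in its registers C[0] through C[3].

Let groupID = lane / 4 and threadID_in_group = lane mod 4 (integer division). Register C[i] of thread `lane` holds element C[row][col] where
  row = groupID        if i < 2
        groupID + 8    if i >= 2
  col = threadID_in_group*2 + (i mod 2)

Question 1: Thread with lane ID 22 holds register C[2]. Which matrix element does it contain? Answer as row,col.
13,4

lane 22→22/4=5, 22 mod 4=2
i=2  r:5+8→13  c:2·2+0→4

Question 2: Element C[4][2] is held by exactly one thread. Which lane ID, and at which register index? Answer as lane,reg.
r: 4->gid=4,r8=0  c: 2->tid=1,i&1=0
L=4*4+1=17  i=0*2+0=0

17,0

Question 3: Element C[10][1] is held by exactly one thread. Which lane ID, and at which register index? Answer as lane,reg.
r: 10->gid=2,r8=1  c: 1->tid=0,i&1=1
L=2*4+0=8  i=1*2+1=3

8,3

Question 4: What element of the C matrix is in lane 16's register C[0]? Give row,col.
lane 16=>16/4=4, 16 mod 4=0
i=0  r:4+0=>4  c:2·0+0=>0

4,0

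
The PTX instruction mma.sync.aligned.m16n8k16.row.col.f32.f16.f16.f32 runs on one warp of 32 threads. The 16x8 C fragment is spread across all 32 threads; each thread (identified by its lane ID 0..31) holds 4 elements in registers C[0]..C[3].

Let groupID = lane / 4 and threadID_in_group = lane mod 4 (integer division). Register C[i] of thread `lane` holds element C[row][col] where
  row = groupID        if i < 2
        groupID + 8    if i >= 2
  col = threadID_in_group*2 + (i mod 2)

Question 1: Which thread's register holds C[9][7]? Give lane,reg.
r:9=>grp=1,rB=1  c:7=>tig=3,lo=1
L=1*4+3=7  i=1*2+1=3

7,3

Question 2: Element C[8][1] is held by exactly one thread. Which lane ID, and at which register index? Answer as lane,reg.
0,3

r=8⇒gr=0,Rb=1  c=1⇒th=0,odd=1
L=0*4+0=0  i=1*2+1=3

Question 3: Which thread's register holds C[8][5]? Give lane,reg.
r=8→G=0,rhi=1  c=5→T=2,p=1
L=0*4+2=2  i=1*2+1=3

2,3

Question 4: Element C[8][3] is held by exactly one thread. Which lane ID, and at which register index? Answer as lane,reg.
r=8->g=0,rb=1  c=3->t=1,b0=1
L=0*4+1=1  i=1*2+1=3

1,3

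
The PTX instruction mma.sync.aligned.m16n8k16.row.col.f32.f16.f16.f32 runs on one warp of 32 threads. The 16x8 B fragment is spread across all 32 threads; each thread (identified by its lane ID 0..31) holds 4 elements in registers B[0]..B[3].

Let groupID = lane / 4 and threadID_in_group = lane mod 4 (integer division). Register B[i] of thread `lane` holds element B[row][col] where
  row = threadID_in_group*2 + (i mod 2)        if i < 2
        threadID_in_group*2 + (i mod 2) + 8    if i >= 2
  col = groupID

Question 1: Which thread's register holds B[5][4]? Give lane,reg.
c=4⇒gr=4  r=5⇒Rb=0,th=2,odd=1
L=4*4+2=18  i=0*2+1=1

18,1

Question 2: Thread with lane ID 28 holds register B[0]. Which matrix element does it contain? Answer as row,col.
lane 28: G=7 (28/4), T=0 (28%4)
i=0: r=0*2+0+0=0, c=G=7

0,7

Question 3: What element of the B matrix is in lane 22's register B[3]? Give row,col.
lane 22: gr=5 (22/4), th=2 (22%4)
i=3: r=2*2+1+8=13, c=gr=5

13,5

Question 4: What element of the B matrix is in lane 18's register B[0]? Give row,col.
18: gr=4,th=2
[0] (2*2+0+0,4) = (4,4)

4,4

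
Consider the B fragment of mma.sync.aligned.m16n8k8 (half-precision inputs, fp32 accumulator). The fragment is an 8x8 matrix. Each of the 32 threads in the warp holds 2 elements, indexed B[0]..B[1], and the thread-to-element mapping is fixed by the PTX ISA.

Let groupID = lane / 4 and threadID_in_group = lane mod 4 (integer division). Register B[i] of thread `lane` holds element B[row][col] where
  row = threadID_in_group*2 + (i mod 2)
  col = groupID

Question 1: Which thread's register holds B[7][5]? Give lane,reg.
c=5->g=5  r=7->t=3,b0=1
L=5*4+3=23  i=1=1

23,1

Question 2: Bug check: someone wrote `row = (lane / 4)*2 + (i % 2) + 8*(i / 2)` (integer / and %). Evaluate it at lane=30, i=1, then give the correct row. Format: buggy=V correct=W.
`(lane / 4)*2 + (i % 2) + 8*(i / 2)`[30,1]→15
lane 30→30/4=7, 30 mod 4=2
i=1  r:2·2+1→5  c:7
row: 15 vs 5

buggy=15 correct=5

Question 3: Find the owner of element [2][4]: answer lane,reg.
17,0

c=4->g=4  r=2->t=1,b0=0
L=4*4+1=17  i=0=0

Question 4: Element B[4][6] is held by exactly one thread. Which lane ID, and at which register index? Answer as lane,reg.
c=6→G=6  r=4→T=2,p=0
L=6*4+2=26  i=0=0

26,0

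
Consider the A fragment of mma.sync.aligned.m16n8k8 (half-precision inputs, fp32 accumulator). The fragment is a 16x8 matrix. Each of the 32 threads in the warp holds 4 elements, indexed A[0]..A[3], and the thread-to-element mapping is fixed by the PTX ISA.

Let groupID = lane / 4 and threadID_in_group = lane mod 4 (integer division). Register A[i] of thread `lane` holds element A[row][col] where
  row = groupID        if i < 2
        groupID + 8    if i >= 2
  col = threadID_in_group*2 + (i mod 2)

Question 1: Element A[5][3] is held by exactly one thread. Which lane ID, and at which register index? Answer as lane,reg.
21,1

r=5->g=5,rb=0  c=3->t=1,b0=1
L=5*4+1=21  i=0*2+1=1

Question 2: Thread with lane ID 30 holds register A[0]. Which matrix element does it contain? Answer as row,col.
7,4

30: G=7,T=2
[0] (7+0,2*2+0) = (7,4)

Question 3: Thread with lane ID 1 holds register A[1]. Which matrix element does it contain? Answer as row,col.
0,3

L=1->g=1>>2=0, t=1&3=1
[1]->row 0+0=0  col 1·2+1=3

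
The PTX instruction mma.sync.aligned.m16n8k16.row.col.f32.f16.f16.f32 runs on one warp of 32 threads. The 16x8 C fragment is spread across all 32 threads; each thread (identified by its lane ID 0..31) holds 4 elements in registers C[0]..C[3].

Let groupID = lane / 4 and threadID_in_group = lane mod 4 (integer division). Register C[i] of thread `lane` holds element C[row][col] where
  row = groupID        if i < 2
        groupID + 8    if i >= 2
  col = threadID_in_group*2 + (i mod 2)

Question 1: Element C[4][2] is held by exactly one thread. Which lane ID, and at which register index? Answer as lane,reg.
17,0

r: 4->gid=4,r8=0  c: 2->tid=1,i&1=0
L=4*4+1=17  i=0*2+0=0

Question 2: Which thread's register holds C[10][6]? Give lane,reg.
r=10⇒gr=2,Rb=1  c=6⇒th=3,odd=0
L=2*4+3=11  i=1*2+0=2

11,2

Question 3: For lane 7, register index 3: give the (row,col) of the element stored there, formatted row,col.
9,7

7: gr=1,th=3
[3] (1+8,3*2+1) = (9,7)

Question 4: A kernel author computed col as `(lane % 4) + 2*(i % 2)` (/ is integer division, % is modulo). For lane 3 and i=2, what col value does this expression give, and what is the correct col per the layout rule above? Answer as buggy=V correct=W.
buggy=3 correct=6

`(lane % 4) + 2*(i % 2)`[3,2]=>3
3: grp=0,tig=3
[2] (0+8,3*2+0) = (8,6)
col: 3 vs 6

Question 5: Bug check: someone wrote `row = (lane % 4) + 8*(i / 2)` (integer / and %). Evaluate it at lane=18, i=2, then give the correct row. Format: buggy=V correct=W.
buggy=10 correct=12

`(lane % 4) + 8*(i / 2)`[18,2]=>10
lane 18: grp=4 (18/4), tig=2 (18%4)
i=2: r=4+8=12, c=2*2+0=4
row: 10 vs 12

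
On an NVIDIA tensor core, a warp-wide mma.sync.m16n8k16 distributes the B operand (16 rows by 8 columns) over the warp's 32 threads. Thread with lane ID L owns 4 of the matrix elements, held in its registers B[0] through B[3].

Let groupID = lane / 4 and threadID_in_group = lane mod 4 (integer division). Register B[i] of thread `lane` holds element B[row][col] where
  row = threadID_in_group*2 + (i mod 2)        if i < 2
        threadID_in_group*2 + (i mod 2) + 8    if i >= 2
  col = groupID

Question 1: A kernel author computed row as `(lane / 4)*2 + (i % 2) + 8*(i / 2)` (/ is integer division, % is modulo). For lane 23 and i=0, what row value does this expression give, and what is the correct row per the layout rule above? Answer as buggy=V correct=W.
`(lane / 4)*2 + (i % 2) + 8*(i / 2)`[23,0]->10
23: g=5,t=3
[0] (3*2+0+0,5) = (6,5)
row: 10 vs 6

buggy=10 correct=6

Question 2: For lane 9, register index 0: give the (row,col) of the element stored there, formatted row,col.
2,2

lane 9->9/4=2, 9 mod 4=1
i=0  r:2·1+0+0->2  c:2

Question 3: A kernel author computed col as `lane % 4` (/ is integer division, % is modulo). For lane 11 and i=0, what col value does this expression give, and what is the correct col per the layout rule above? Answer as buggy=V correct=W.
buggy=3 correct=2

`lane % 4`[11,0]→3
11: G=2,T=3
[0] (3*2+0+0,2) = (6,2)
col: 3 vs 2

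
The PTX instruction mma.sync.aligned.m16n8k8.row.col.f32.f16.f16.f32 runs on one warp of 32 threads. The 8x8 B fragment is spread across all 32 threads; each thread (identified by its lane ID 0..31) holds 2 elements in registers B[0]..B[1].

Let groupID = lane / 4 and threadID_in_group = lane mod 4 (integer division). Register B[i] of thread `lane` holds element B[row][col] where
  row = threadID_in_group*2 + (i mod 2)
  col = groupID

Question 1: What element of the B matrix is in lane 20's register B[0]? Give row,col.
lane 20->20/4=5, 20 mod 4=0
i=0  r:2·0+0->0  c:5

0,5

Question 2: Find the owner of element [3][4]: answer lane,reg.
c: 4->gid=4  r: 3->tid=1,i&1=1
L=4*4+1=17  i=1=1

17,1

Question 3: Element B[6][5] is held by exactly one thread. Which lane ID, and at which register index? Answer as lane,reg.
c:5=>grp=5  r:6=>tig=3,lo=0
L=5*4+3=23  i=0=0

23,0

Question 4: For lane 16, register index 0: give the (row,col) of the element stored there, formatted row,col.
lane 16⇒16/4=4, 16 mod 4=0
i=0  r:2·0+0⇒0  c:4

0,4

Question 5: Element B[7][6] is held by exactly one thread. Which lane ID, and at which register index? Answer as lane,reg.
27,1

c=6⇒gr=6  r=7⇒th=3,odd=1
L=6*4+3=27  i=1=1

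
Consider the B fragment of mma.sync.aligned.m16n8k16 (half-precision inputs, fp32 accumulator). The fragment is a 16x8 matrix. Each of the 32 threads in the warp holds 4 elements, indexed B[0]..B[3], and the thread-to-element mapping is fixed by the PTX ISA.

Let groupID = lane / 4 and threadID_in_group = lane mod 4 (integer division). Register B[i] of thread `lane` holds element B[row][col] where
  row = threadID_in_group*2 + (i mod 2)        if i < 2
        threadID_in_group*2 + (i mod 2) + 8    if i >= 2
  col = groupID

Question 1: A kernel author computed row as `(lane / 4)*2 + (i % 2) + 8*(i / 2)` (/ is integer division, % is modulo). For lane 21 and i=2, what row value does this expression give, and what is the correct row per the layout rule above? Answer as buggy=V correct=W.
`(lane / 4)*2 + (i % 2) + 8*(i / 2)`[21,2]->18
lane 21: g=5 (21/4), t=1 (21%4)
i=2: r=1*2+0+8=10, c=g=5
row: 18 vs 10

buggy=18 correct=10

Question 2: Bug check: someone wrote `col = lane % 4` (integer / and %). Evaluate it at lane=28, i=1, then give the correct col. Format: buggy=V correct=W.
buggy=0 correct=7

`lane % 4`[28,1]→0
lane 28→28/4=7, 28 mod 4=0
i=1  r:2·0+1+0→1  c:7
col: 0 vs 7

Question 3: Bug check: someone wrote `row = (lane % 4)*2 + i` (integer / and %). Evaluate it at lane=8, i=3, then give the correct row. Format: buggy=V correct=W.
buggy=3 correct=9

`(lane % 4)*2 + i`[8,3]->3
L=8->g=8>>2=2, t=8&3=0
[3]->row 0·2+1+8=9  col g=2
row: 3 vs 9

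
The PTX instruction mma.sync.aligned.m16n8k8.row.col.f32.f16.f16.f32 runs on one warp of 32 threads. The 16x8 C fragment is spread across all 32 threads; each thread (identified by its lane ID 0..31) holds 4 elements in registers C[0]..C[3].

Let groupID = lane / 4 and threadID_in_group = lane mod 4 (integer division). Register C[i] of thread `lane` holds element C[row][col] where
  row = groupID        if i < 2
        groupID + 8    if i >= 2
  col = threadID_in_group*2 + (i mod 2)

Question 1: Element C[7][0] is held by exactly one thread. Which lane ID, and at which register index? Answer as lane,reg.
28,0

r=7⇒gr=7,Rb=0  c=0⇒th=0,odd=0
L=7*4+0=28  i=0*2+0=0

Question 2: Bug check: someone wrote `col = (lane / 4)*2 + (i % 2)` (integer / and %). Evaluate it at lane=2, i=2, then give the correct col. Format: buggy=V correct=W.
`(lane / 4)*2 + (i % 2)`[2,2]=>0
L=2=>grp=2>>2=0, tig=2&3=2
[2]=>row 0+8=8  col 2·2+0=4
col: 0 vs 4

buggy=0 correct=4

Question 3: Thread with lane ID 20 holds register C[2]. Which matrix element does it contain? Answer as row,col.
20: g=5,t=0
[2] (5+8,0*2+0) = (13,0)

13,0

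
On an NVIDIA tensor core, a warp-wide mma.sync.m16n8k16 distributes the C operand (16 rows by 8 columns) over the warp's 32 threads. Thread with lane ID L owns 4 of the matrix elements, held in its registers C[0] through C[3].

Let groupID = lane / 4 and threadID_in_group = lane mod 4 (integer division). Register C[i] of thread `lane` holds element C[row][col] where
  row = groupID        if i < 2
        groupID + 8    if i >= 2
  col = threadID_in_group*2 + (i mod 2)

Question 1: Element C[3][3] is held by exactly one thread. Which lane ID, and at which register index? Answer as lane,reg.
r=3->g=3,rb=0  c=3->t=1,b0=1
L=3*4+1=13  i=0*2+1=1

13,1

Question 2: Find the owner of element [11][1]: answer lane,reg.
r:11=>grp=3,rB=1  c:1=>tig=0,lo=1
L=3*4+0=12  i=1*2+1=3

12,3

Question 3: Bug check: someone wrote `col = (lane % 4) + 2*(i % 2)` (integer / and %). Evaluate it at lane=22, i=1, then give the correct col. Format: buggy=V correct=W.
buggy=4 correct=5

`(lane % 4) + 2*(i % 2)`[22,1]⇒4
22: gr=5,th=2
[1] (5+0,2*2+1) = (5,5)
col: 4 vs 5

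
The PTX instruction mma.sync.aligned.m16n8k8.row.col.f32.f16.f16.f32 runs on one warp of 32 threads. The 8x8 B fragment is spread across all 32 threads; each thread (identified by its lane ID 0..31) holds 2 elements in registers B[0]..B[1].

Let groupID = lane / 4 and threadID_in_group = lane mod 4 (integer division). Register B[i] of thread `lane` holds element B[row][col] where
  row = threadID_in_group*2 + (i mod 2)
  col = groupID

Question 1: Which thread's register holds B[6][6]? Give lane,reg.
27,0

c:6=>grp=6  r:6=>tig=3,lo=0
L=6*4+3=27  i=0=0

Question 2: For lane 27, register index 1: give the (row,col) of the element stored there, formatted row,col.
L=27⇒gr=27>>2=6, th=27&3=3
[1]⇒row 3·2+1=7  col gr=6

7,6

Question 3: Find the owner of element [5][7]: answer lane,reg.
30,1

c=7⇒gr=7  r=5⇒th=2,odd=1
L=7*4+2=30  i=1=1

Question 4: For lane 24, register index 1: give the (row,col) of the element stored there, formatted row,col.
24: g=6,t=0
[1] (0*2+1,6) = (1,6)

1,6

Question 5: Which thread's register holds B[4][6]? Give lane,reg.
26,0

c=6→G=6  r=4→T=2,p=0
L=6*4+2=26  i=0=0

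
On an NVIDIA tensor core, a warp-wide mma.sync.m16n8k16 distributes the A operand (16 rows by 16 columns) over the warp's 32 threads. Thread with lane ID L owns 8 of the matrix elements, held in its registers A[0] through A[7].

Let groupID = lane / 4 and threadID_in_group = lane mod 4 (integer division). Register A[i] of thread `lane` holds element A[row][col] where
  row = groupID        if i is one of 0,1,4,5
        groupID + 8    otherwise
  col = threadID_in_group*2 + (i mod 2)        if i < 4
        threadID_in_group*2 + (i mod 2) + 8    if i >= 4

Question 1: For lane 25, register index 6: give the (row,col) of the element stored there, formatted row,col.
lane 25: gr=6 (25/4), th=1 (25%4)
i=6: r=6+8=14, c=1*2+0+8=10

14,10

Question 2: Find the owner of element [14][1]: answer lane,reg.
24,3

r: 14->gid=6,r8=1  c: 1->c8=0,tid=0,i&1=1
L=6*4+0=24  i=0*4+1*2+1=3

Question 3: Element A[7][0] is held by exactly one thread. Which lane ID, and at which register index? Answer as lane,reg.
28,0

r: 7->gid=7,r8=0  c: 0->c8=0,tid=0,i&1=0
L=7*4+0=28  i=0*4+0*2+0=0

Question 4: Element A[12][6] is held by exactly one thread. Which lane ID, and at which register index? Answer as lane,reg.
19,2

r=12->g=4,rb=1  c=6->cb=0,t=3,b0=0
L=4*4+3=19  i=0*4+1*2+0=2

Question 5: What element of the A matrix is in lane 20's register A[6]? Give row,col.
lane 20⇒20/4=5, 20 mod 4=0
i=6  r:5+8⇒13  c:2·0+0+8⇒8

13,8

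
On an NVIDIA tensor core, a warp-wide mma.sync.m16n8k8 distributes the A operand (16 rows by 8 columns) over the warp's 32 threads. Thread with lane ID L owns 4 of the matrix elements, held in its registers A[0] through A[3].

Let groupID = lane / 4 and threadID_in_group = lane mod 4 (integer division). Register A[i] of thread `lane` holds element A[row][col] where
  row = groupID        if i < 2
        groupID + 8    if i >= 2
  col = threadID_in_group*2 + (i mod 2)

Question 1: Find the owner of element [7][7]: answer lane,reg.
31,1

r=7⇒gr=7,Rb=0  c=7⇒th=3,odd=1
L=7*4+3=31  i=0*2+1=1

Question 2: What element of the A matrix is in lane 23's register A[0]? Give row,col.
5,6

L=23->g=23>>2=5, t=23&3=3
[0]->row 5+0=5  col 3·2+0=6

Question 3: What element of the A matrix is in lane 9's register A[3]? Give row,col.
lane 9=>9/4=2, 9 mod 4=1
i=3  r:2+8=>10  c:2·1+1=>3

10,3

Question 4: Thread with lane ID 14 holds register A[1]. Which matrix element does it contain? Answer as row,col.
14: g=3,t=2
[1] (3+0,2*2+1) = (3,5)

3,5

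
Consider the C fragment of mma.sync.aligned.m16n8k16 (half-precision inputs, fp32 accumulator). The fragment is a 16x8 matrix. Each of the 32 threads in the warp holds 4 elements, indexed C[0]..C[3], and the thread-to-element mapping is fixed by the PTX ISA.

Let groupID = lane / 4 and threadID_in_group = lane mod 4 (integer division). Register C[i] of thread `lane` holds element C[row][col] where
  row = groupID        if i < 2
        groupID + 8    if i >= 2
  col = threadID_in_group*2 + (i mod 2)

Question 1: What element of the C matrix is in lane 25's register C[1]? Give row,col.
6,3

L=25=>grp=25>>2=6, tig=25&3=1
[1]=>row 6+0=6  col 1·2+1=3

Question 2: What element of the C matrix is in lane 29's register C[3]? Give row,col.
29: gid=7,tid=1
[3] (7+8,1*2+1) = (15,3)

15,3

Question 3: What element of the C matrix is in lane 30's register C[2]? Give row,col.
15,4

30: gid=7,tid=2
[2] (7+8,2*2+0) = (15,4)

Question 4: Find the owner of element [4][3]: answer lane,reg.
r:4=>grp=4,rB=0  c:3=>tig=1,lo=1
L=4*4+1=17  i=0*2+1=1

17,1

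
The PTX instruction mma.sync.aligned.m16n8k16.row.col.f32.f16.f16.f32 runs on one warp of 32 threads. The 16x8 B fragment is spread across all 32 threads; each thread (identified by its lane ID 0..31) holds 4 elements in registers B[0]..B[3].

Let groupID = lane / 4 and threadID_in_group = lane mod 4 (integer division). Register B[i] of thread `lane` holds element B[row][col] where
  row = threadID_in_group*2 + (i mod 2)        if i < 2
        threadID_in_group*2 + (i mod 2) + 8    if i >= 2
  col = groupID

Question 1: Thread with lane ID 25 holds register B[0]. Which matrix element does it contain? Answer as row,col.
lane 25->25/4=6, 25 mod 4=1
i=0  r:2·1+0+0->2  c:6

2,6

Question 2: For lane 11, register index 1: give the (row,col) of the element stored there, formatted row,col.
7,2

lane 11: grp=2 (11/4), tig=3 (11%4)
i=1: r=3*2+1+0=7, c=grp=2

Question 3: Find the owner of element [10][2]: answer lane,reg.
9,2

c: 2->gid=2  r: 10->r8=1,tid=1,i&1=0
L=2*4+1=9  i=1*2+0=2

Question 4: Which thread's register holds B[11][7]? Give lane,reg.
c=7->g=7  r=11->rb=1,t=1,b0=1
L=7*4+1=29  i=1*2+1=3

29,3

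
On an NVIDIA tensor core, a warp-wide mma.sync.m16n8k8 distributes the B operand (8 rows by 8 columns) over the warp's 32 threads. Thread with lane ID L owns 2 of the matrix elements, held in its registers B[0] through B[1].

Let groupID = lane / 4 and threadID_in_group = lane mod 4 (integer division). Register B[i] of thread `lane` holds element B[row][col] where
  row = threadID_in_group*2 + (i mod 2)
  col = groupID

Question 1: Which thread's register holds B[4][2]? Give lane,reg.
10,0

c=2⇒gr=2  r=4⇒th=2,odd=0
L=2*4+2=10  i=0=0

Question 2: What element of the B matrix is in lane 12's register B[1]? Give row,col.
1,3

lane 12: G=3 (12/4), T=0 (12%4)
i=1: r=0*2+1=1, c=G=3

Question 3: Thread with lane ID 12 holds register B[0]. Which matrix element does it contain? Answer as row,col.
0,3

12: gr=3,th=0
[0] (0*2+0,3) = (0,3)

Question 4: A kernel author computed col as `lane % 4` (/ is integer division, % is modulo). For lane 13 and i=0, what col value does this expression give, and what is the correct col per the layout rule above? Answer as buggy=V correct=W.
buggy=1 correct=3

`lane % 4`[13,0]=>1
lane 13=>13/4=3, 13 mod 4=1
i=0  r:2·1+0=>2  c:3
col: 1 vs 3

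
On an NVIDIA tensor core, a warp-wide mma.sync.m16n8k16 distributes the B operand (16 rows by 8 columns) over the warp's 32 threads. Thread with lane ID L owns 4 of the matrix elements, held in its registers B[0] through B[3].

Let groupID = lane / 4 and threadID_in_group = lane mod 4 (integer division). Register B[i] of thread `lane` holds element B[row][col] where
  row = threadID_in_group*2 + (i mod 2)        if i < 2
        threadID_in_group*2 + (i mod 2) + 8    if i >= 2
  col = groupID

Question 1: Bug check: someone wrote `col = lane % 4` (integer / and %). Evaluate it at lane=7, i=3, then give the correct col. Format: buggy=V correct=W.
buggy=3 correct=1

`lane % 4`[7,3]=>3
L=7=>grp=7>>2=1, tig=7&3=3
[3]=>row 3·2+1+8=15  col grp=1
col: 3 vs 1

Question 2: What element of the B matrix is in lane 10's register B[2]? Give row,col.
lane 10->10/4=2, 10 mod 4=2
i=2  r:2·2+0+8->12  c:2

12,2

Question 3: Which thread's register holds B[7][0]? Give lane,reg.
c=0->g=0  r=7->rb=0,t=3,b0=1
L=0*4+3=3  i=0*2+1=1

3,1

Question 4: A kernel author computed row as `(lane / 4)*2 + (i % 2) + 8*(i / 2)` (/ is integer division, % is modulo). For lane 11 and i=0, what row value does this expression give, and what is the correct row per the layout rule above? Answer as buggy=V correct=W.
`(lane / 4)*2 + (i % 2) + 8*(i / 2)`[11,0]->4
11: g=2,t=3
[0] (3*2+0+0,2) = (6,2)
row: 4 vs 6

buggy=4 correct=6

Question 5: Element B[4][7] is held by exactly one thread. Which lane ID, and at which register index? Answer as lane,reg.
c=7⇒gr=7  r=4⇒Rb=0,th=2,odd=0
L=7*4+2=30  i=0*2+0=0

30,0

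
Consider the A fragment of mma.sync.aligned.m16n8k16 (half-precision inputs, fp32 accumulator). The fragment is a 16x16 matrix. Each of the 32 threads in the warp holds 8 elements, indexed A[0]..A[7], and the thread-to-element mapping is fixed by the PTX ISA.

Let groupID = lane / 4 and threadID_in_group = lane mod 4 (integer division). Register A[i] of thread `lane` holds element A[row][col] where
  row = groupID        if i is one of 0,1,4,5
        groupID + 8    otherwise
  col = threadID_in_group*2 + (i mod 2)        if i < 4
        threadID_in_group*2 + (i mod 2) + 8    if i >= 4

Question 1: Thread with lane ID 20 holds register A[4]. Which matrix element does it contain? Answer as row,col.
5,8

20: grp=5,tig=0
[4] (5+0,0*2+0+8) = (5,8)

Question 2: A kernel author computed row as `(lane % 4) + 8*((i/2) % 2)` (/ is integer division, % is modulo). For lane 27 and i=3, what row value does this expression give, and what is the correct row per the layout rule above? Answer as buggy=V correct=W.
buggy=11 correct=14

`(lane % 4) + 8*((i/2) % 2)`[27,3]→11
L=27→G=27>>2=6, T=27&3=3
[3]→row 6+8=14  col 3·2+1+0=7
row: 11 vs 14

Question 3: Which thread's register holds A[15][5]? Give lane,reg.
r=15->g=7,rb=1  c=5->cb=0,t=2,b0=1
L=7*4+2=30  i=0*4+1*2+1=3

30,3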